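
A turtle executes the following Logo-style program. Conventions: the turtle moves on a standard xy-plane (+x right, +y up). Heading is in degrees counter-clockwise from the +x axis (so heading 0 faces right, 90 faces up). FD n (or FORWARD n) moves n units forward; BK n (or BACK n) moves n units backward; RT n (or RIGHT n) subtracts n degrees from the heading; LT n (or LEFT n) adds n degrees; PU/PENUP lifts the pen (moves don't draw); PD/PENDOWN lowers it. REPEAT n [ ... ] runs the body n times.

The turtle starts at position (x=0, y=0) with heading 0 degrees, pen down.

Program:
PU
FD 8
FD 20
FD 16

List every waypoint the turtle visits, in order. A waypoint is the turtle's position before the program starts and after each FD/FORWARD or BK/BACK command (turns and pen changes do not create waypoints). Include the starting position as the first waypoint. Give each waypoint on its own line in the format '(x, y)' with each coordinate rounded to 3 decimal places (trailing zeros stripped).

Answer: (0, 0)
(8, 0)
(28, 0)
(44, 0)

Derivation:
Executing turtle program step by step:
Start: pos=(0,0), heading=0, pen down
PU: pen up
FD 8: (0,0) -> (8,0) [heading=0, move]
FD 20: (8,0) -> (28,0) [heading=0, move]
FD 16: (28,0) -> (44,0) [heading=0, move]
Final: pos=(44,0), heading=0, 0 segment(s) drawn
Waypoints (4 total):
(0, 0)
(8, 0)
(28, 0)
(44, 0)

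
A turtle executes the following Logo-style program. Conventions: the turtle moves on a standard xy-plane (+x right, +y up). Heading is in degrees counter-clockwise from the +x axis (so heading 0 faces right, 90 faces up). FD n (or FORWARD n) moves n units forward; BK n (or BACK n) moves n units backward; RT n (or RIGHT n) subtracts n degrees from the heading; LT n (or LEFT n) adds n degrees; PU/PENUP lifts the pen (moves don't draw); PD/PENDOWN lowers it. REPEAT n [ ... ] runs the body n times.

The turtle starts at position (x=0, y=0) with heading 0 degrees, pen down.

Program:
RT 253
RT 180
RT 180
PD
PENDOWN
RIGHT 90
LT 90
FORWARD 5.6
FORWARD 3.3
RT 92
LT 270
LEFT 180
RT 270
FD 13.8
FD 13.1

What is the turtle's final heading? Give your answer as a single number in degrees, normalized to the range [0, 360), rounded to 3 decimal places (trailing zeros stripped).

Answer: 195

Derivation:
Executing turtle program step by step:
Start: pos=(0,0), heading=0, pen down
RT 253: heading 0 -> 107
RT 180: heading 107 -> 287
RT 180: heading 287 -> 107
PD: pen down
PD: pen down
RT 90: heading 107 -> 17
LT 90: heading 17 -> 107
FD 5.6: (0,0) -> (-1.637,5.355) [heading=107, draw]
FD 3.3: (-1.637,5.355) -> (-2.602,8.511) [heading=107, draw]
RT 92: heading 107 -> 15
LT 270: heading 15 -> 285
LT 180: heading 285 -> 105
RT 270: heading 105 -> 195
FD 13.8: (-2.602,8.511) -> (-15.932,4.939) [heading=195, draw]
FD 13.1: (-15.932,4.939) -> (-28.586,1.549) [heading=195, draw]
Final: pos=(-28.586,1.549), heading=195, 4 segment(s) drawn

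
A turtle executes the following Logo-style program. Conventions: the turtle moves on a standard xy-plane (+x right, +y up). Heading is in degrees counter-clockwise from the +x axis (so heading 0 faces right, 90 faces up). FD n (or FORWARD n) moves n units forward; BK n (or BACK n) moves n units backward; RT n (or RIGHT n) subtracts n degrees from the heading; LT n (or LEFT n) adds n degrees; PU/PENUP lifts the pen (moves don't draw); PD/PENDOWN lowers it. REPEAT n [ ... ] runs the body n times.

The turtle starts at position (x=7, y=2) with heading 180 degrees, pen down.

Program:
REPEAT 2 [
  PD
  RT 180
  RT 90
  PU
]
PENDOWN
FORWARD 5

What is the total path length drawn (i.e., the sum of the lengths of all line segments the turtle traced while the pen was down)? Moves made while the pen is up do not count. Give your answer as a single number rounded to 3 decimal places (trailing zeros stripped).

Executing turtle program step by step:
Start: pos=(7,2), heading=180, pen down
REPEAT 2 [
  -- iteration 1/2 --
  PD: pen down
  RT 180: heading 180 -> 0
  RT 90: heading 0 -> 270
  PU: pen up
  -- iteration 2/2 --
  PD: pen down
  RT 180: heading 270 -> 90
  RT 90: heading 90 -> 0
  PU: pen up
]
PD: pen down
FD 5: (7,2) -> (12,2) [heading=0, draw]
Final: pos=(12,2), heading=0, 1 segment(s) drawn

Segment lengths:
  seg 1: (7,2) -> (12,2), length = 5
Total = 5

Answer: 5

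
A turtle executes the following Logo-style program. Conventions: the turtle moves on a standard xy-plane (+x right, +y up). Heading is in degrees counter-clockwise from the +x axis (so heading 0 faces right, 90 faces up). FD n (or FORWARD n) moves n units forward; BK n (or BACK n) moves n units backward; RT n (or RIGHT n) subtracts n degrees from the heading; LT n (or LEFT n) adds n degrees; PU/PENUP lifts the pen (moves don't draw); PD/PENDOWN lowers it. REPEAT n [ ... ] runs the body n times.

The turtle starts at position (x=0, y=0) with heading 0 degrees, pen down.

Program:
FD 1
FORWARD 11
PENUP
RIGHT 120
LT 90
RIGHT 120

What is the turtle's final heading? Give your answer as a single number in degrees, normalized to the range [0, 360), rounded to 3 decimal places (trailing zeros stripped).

Answer: 210

Derivation:
Executing turtle program step by step:
Start: pos=(0,0), heading=0, pen down
FD 1: (0,0) -> (1,0) [heading=0, draw]
FD 11: (1,0) -> (12,0) [heading=0, draw]
PU: pen up
RT 120: heading 0 -> 240
LT 90: heading 240 -> 330
RT 120: heading 330 -> 210
Final: pos=(12,0), heading=210, 2 segment(s) drawn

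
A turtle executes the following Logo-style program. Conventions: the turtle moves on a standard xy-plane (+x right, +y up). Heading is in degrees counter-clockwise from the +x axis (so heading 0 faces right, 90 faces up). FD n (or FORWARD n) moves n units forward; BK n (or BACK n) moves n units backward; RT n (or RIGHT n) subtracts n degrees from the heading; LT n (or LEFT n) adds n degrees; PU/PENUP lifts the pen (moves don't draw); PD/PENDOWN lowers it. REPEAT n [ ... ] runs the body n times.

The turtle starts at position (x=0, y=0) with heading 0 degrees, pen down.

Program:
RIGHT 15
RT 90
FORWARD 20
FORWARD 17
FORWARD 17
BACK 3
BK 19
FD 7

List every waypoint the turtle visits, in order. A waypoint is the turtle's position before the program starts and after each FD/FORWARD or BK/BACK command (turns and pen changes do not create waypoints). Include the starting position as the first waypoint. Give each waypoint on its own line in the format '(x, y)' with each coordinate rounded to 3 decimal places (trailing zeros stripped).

Executing turtle program step by step:
Start: pos=(0,0), heading=0, pen down
RT 15: heading 0 -> 345
RT 90: heading 345 -> 255
FD 20: (0,0) -> (-5.176,-19.319) [heading=255, draw]
FD 17: (-5.176,-19.319) -> (-9.576,-35.739) [heading=255, draw]
FD 17: (-9.576,-35.739) -> (-13.976,-52.16) [heading=255, draw]
BK 3: (-13.976,-52.16) -> (-13.2,-49.262) [heading=255, draw]
BK 19: (-13.2,-49.262) -> (-8.282,-30.91) [heading=255, draw]
FD 7: (-8.282,-30.91) -> (-10.094,-37.671) [heading=255, draw]
Final: pos=(-10.094,-37.671), heading=255, 6 segment(s) drawn
Waypoints (7 total):
(0, 0)
(-5.176, -19.319)
(-9.576, -35.739)
(-13.976, -52.16)
(-13.2, -49.262)
(-8.282, -30.91)
(-10.094, -37.671)

Answer: (0, 0)
(-5.176, -19.319)
(-9.576, -35.739)
(-13.976, -52.16)
(-13.2, -49.262)
(-8.282, -30.91)
(-10.094, -37.671)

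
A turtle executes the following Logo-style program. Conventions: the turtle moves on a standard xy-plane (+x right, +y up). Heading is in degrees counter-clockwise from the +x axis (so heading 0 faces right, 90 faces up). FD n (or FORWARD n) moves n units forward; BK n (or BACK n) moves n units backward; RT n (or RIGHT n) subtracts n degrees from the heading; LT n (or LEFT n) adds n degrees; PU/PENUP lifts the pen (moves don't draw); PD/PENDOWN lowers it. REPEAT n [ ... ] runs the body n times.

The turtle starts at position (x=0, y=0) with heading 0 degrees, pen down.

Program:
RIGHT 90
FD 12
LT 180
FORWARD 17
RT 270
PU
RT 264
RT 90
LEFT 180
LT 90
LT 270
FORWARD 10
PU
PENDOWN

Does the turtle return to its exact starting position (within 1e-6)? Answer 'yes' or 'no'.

Answer: no

Derivation:
Executing turtle program step by step:
Start: pos=(0,0), heading=0, pen down
RT 90: heading 0 -> 270
FD 12: (0,0) -> (0,-12) [heading=270, draw]
LT 180: heading 270 -> 90
FD 17: (0,-12) -> (0,5) [heading=90, draw]
RT 270: heading 90 -> 180
PU: pen up
RT 264: heading 180 -> 276
RT 90: heading 276 -> 186
LT 180: heading 186 -> 6
LT 90: heading 6 -> 96
LT 270: heading 96 -> 6
FD 10: (0,5) -> (9.945,6.045) [heading=6, move]
PU: pen up
PD: pen down
Final: pos=(9.945,6.045), heading=6, 2 segment(s) drawn

Start position: (0, 0)
Final position: (9.945, 6.045)
Distance = 11.638; >= 1e-6 -> NOT closed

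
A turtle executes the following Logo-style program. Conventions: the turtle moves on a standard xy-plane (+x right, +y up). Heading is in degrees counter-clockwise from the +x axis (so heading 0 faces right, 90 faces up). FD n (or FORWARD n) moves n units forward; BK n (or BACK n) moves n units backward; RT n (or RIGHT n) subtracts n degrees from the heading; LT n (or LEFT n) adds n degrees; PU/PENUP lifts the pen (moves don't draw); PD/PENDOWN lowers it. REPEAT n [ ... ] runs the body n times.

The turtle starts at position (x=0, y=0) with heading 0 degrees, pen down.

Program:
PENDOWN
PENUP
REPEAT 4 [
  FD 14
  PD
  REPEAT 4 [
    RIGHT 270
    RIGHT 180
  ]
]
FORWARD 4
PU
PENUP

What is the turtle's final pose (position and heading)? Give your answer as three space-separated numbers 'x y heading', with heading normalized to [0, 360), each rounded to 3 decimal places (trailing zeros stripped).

Answer: 60 0 0

Derivation:
Executing turtle program step by step:
Start: pos=(0,0), heading=0, pen down
PD: pen down
PU: pen up
REPEAT 4 [
  -- iteration 1/4 --
  FD 14: (0,0) -> (14,0) [heading=0, move]
  PD: pen down
  REPEAT 4 [
    -- iteration 1/4 --
    RT 270: heading 0 -> 90
    RT 180: heading 90 -> 270
    -- iteration 2/4 --
    RT 270: heading 270 -> 0
    RT 180: heading 0 -> 180
    -- iteration 3/4 --
    RT 270: heading 180 -> 270
    RT 180: heading 270 -> 90
    -- iteration 4/4 --
    RT 270: heading 90 -> 180
    RT 180: heading 180 -> 0
  ]
  -- iteration 2/4 --
  FD 14: (14,0) -> (28,0) [heading=0, draw]
  PD: pen down
  REPEAT 4 [
    -- iteration 1/4 --
    RT 270: heading 0 -> 90
    RT 180: heading 90 -> 270
    -- iteration 2/4 --
    RT 270: heading 270 -> 0
    RT 180: heading 0 -> 180
    -- iteration 3/4 --
    RT 270: heading 180 -> 270
    RT 180: heading 270 -> 90
    -- iteration 4/4 --
    RT 270: heading 90 -> 180
    RT 180: heading 180 -> 0
  ]
  -- iteration 3/4 --
  FD 14: (28,0) -> (42,0) [heading=0, draw]
  PD: pen down
  REPEAT 4 [
    -- iteration 1/4 --
    RT 270: heading 0 -> 90
    RT 180: heading 90 -> 270
    -- iteration 2/4 --
    RT 270: heading 270 -> 0
    RT 180: heading 0 -> 180
    -- iteration 3/4 --
    RT 270: heading 180 -> 270
    RT 180: heading 270 -> 90
    -- iteration 4/4 --
    RT 270: heading 90 -> 180
    RT 180: heading 180 -> 0
  ]
  -- iteration 4/4 --
  FD 14: (42,0) -> (56,0) [heading=0, draw]
  PD: pen down
  REPEAT 4 [
    -- iteration 1/4 --
    RT 270: heading 0 -> 90
    RT 180: heading 90 -> 270
    -- iteration 2/4 --
    RT 270: heading 270 -> 0
    RT 180: heading 0 -> 180
    -- iteration 3/4 --
    RT 270: heading 180 -> 270
    RT 180: heading 270 -> 90
    -- iteration 4/4 --
    RT 270: heading 90 -> 180
    RT 180: heading 180 -> 0
  ]
]
FD 4: (56,0) -> (60,0) [heading=0, draw]
PU: pen up
PU: pen up
Final: pos=(60,0), heading=0, 4 segment(s) drawn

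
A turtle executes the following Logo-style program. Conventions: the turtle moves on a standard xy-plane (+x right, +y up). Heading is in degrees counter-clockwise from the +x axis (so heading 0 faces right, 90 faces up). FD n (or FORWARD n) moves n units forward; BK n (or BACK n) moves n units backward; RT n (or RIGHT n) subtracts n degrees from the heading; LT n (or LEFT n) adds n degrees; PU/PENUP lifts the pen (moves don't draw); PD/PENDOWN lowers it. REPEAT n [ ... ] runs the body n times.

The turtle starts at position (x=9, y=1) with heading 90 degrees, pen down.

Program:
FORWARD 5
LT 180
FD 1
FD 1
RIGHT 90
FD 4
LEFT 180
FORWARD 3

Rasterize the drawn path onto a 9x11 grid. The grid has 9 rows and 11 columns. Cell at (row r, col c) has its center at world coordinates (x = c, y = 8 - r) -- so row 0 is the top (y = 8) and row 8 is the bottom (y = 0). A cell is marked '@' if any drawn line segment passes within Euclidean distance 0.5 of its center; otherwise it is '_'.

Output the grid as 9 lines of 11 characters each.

Segment 0: (9,1) -> (9,6)
Segment 1: (9,6) -> (9,5)
Segment 2: (9,5) -> (9,4)
Segment 3: (9,4) -> (5,4)
Segment 4: (5,4) -> (8,4)

Answer: ___________
___________
_________@_
_________@_
_____@@@@@_
_________@_
_________@_
_________@_
___________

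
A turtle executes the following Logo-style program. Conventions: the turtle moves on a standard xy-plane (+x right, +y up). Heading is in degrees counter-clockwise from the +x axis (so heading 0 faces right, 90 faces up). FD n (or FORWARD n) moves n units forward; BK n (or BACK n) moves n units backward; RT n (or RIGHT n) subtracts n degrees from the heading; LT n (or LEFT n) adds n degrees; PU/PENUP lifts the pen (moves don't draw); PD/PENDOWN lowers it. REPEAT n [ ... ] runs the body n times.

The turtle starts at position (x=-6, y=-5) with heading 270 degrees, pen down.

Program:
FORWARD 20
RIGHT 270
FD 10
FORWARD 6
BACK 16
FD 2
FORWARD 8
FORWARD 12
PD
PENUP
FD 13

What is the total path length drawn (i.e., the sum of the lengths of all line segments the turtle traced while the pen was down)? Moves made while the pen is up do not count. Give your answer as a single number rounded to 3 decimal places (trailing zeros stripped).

Executing turtle program step by step:
Start: pos=(-6,-5), heading=270, pen down
FD 20: (-6,-5) -> (-6,-25) [heading=270, draw]
RT 270: heading 270 -> 0
FD 10: (-6,-25) -> (4,-25) [heading=0, draw]
FD 6: (4,-25) -> (10,-25) [heading=0, draw]
BK 16: (10,-25) -> (-6,-25) [heading=0, draw]
FD 2: (-6,-25) -> (-4,-25) [heading=0, draw]
FD 8: (-4,-25) -> (4,-25) [heading=0, draw]
FD 12: (4,-25) -> (16,-25) [heading=0, draw]
PD: pen down
PU: pen up
FD 13: (16,-25) -> (29,-25) [heading=0, move]
Final: pos=(29,-25), heading=0, 7 segment(s) drawn

Segment lengths:
  seg 1: (-6,-5) -> (-6,-25), length = 20
  seg 2: (-6,-25) -> (4,-25), length = 10
  seg 3: (4,-25) -> (10,-25), length = 6
  seg 4: (10,-25) -> (-6,-25), length = 16
  seg 5: (-6,-25) -> (-4,-25), length = 2
  seg 6: (-4,-25) -> (4,-25), length = 8
  seg 7: (4,-25) -> (16,-25), length = 12
Total = 74

Answer: 74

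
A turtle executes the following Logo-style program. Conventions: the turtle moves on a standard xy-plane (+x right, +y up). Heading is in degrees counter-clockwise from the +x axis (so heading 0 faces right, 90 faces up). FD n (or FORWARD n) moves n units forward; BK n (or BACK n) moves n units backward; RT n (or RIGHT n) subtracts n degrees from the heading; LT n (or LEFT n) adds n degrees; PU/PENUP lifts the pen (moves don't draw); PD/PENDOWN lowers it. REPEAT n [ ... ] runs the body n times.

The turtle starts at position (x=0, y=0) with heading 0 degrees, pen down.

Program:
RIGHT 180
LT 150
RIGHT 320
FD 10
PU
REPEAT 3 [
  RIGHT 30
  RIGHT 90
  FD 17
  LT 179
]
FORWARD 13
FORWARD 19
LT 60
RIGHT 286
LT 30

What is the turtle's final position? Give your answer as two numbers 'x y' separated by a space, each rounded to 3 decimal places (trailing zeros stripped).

Executing turtle program step by step:
Start: pos=(0,0), heading=0, pen down
RT 180: heading 0 -> 180
LT 150: heading 180 -> 330
RT 320: heading 330 -> 10
FD 10: (0,0) -> (9.848,1.736) [heading=10, draw]
PU: pen up
REPEAT 3 [
  -- iteration 1/3 --
  RT 30: heading 10 -> 340
  RT 90: heading 340 -> 250
  FD 17: (9.848,1.736) -> (4.034,-14.238) [heading=250, move]
  LT 179: heading 250 -> 69
  -- iteration 2/3 --
  RT 30: heading 69 -> 39
  RT 90: heading 39 -> 309
  FD 17: (4.034,-14.238) -> (14.732,-27.45) [heading=309, move]
  LT 179: heading 309 -> 128
  -- iteration 3/3 --
  RT 30: heading 128 -> 98
  RT 90: heading 98 -> 8
  FD 17: (14.732,-27.45) -> (31.567,-25.084) [heading=8, move]
  LT 179: heading 8 -> 187
]
FD 13: (31.567,-25.084) -> (18.664,-26.668) [heading=187, move]
FD 19: (18.664,-26.668) -> (-0.195,-28.984) [heading=187, move]
LT 60: heading 187 -> 247
RT 286: heading 247 -> 321
LT 30: heading 321 -> 351
Final: pos=(-0.195,-28.984), heading=351, 1 segment(s) drawn

Answer: -0.195 -28.984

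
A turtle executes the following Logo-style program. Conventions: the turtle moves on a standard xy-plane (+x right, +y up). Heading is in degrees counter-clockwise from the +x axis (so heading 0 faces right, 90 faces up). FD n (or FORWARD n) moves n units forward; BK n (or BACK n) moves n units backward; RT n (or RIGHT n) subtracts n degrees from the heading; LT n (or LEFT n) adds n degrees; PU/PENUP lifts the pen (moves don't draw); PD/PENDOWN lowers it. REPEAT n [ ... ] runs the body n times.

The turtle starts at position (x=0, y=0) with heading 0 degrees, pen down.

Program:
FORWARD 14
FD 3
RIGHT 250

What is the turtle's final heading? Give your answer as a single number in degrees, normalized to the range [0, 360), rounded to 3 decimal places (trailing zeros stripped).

Executing turtle program step by step:
Start: pos=(0,0), heading=0, pen down
FD 14: (0,0) -> (14,0) [heading=0, draw]
FD 3: (14,0) -> (17,0) [heading=0, draw]
RT 250: heading 0 -> 110
Final: pos=(17,0), heading=110, 2 segment(s) drawn

Answer: 110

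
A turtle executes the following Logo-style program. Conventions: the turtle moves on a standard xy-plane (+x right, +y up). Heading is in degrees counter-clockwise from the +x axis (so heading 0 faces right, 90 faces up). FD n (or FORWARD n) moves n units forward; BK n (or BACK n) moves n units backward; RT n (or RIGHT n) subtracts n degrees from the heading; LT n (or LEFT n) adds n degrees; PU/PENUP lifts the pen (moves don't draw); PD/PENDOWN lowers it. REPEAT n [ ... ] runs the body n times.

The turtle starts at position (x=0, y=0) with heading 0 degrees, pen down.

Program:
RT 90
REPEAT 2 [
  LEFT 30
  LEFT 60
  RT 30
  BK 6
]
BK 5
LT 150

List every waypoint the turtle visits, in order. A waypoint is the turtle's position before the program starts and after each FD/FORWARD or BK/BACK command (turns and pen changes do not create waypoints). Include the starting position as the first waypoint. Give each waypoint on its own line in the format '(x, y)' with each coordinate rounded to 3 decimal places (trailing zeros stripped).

Executing turtle program step by step:
Start: pos=(0,0), heading=0, pen down
RT 90: heading 0 -> 270
REPEAT 2 [
  -- iteration 1/2 --
  LT 30: heading 270 -> 300
  LT 60: heading 300 -> 0
  RT 30: heading 0 -> 330
  BK 6: (0,0) -> (-5.196,3) [heading=330, draw]
  -- iteration 2/2 --
  LT 30: heading 330 -> 0
  LT 60: heading 0 -> 60
  RT 30: heading 60 -> 30
  BK 6: (-5.196,3) -> (-10.392,0) [heading=30, draw]
]
BK 5: (-10.392,0) -> (-14.722,-2.5) [heading=30, draw]
LT 150: heading 30 -> 180
Final: pos=(-14.722,-2.5), heading=180, 3 segment(s) drawn
Waypoints (4 total):
(0, 0)
(-5.196, 3)
(-10.392, 0)
(-14.722, -2.5)

Answer: (0, 0)
(-5.196, 3)
(-10.392, 0)
(-14.722, -2.5)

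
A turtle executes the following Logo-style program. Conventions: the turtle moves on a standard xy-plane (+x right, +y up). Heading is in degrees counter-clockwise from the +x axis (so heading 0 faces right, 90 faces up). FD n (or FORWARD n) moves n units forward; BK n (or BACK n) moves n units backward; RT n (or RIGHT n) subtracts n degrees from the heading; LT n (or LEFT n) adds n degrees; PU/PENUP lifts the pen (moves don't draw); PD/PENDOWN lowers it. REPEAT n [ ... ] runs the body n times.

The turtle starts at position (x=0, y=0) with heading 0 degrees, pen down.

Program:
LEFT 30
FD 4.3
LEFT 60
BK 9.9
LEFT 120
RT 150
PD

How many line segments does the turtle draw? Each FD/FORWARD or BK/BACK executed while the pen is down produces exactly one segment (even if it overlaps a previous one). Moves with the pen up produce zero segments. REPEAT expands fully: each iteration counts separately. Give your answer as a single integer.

Executing turtle program step by step:
Start: pos=(0,0), heading=0, pen down
LT 30: heading 0 -> 30
FD 4.3: (0,0) -> (3.724,2.15) [heading=30, draw]
LT 60: heading 30 -> 90
BK 9.9: (3.724,2.15) -> (3.724,-7.75) [heading=90, draw]
LT 120: heading 90 -> 210
RT 150: heading 210 -> 60
PD: pen down
Final: pos=(3.724,-7.75), heading=60, 2 segment(s) drawn
Segments drawn: 2

Answer: 2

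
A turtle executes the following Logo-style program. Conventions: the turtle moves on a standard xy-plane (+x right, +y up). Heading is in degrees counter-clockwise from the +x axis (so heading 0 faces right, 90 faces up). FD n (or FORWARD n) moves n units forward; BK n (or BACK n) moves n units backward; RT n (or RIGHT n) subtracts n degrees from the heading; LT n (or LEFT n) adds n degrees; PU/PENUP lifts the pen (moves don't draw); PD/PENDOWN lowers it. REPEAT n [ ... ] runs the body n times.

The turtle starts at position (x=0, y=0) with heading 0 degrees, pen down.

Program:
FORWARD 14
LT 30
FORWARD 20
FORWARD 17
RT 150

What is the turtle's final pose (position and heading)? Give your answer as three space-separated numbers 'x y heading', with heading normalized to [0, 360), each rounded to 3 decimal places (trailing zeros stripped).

Answer: 46.043 18.5 240

Derivation:
Executing turtle program step by step:
Start: pos=(0,0), heading=0, pen down
FD 14: (0,0) -> (14,0) [heading=0, draw]
LT 30: heading 0 -> 30
FD 20: (14,0) -> (31.321,10) [heading=30, draw]
FD 17: (31.321,10) -> (46.043,18.5) [heading=30, draw]
RT 150: heading 30 -> 240
Final: pos=(46.043,18.5), heading=240, 3 segment(s) drawn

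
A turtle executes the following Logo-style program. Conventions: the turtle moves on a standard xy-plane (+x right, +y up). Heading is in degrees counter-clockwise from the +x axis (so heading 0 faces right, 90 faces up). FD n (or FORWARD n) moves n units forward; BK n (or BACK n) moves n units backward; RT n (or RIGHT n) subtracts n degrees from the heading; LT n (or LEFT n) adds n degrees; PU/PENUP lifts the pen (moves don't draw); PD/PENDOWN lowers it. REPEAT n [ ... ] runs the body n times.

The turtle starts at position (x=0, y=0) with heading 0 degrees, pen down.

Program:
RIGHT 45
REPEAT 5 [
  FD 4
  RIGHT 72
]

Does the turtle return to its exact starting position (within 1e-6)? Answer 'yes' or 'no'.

Answer: yes

Derivation:
Executing turtle program step by step:
Start: pos=(0,0), heading=0, pen down
RT 45: heading 0 -> 315
REPEAT 5 [
  -- iteration 1/5 --
  FD 4: (0,0) -> (2.828,-2.828) [heading=315, draw]
  RT 72: heading 315 -> 243
  -- iteration 2/5 --
  FD 4: (2.828,-2.828) -> (1.012,-6.392) [heading=243, draw]
  RT 72: heading 243 -> 171
  -- iteration 3/5 --
  FD 4: (1.012,-6.392) -> (-2.938,-5.767) [heading=171, draw]
  RT 72: heading 171 -> 99
  -- iteration 4/5 --
  FD 4: (-2.938,-5.767) -> (-3.564,-1.816) [heading=99, draw]
  RT 72: heading 99 -> 27
  -- iteration 5/5 --
  FD 4: (-3.564,-1.816) -> (0,0) [heading=27, draw]
  RT 72: heading 27 -> 315
]
Final: pos=(0,0), heading=315, 5 segment(s) drawn

Start position: (0, 0)
Final position: (0, 0)
Distance = 0; < 1e-6 -> CLOSED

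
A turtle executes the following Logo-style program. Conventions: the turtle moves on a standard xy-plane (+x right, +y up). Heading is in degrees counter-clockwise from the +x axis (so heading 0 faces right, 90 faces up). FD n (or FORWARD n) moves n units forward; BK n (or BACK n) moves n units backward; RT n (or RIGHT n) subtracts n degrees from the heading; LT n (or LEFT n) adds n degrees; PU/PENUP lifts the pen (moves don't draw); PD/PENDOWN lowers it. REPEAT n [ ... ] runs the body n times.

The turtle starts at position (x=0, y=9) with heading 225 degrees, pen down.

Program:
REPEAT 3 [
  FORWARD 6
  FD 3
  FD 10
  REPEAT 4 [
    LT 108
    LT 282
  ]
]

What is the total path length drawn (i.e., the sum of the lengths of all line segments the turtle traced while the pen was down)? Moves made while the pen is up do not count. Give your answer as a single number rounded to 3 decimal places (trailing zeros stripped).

Answer: 57

Derivation:
Executing turtle program step by step:
Start: pos=(0,9), heading=225, pen down
REPEAT 3 [
  -- iteration 1/3 --
  FD 6: (0,9) -> (-4.243,4.757) [heading=225, draw]
  FD 3: (-4.243,4.757) -> (-6.364,2.636) [heading=225, draw]
  FD 10: (-6.364,2.636) -> (-13.435,-4.435) [heading=225, draw]
  REPEAT 4 [
    -- iteration 1/4 --
    LT 108: heading 225 -> 333
    LT 282: heading 333 -> 255
    -- iteration 2/4 --
    LT 108: heading 255 -> 3
    LT 282: heading 3 -> 285
    -- iteration 3/4 --
    LT 108: heading 285 -> 33
    LT 282: heading 33 -> 315
    -- iteration 4/4 --
    LT 108: heading 315 -> 63
    LT 282: heading 63 -> 345
  ]
  -- iteration 2/3 --
  FD 6: (-13.435,-4.435) -> (-7.639,-5.988) [heading=345, draw]
  FD 3: (-7.639,-5.988) -> (-4.742,-6.764) [heading=345, draw]
  FD 10: (-4.742,-6.764) -> (4.918,-9.353) [heading=345, draw]
  REPEAT 4 [
    -- iteration 1/4 --
    LT 108: heading 345 -> 93
    LT 282: heading 93 -> 15
    -- iteration 2/4 --
    LT 108: heading 15 -> 123
    LT 282: heading 123 -> 45
    -- iteration 3/4 --
    LT 108: heading 45 -> 153
    LT 282: heading 153 -> 75
    -- iteration 4/4 --
    LT 108: heading 75 -> 183
    LT 282: heading 183 -> 105
  ]
  -- iteration 3/3 --
  FD 6: (4.918,-9.353) -> (3.365,-3.557) [heading=105, draw]
  FD 3: (3.365,-3.557) -> (2.588,-0.659) [heading=105, draw]
  FD 10: (2.588,-0.659) -> (0,9) [heading=105, draw]
  REPEAT 4 [
    -- iteration 1/4 --
    LT 108: heading 105 -> 213
    LT 282: heading 213 -> 135
    -- iteration 2/4 --
    LT 108: heading 135 -> 243
    LT 282: heading 243 -> 165
    -- iteration 3/4 --
    LT 108: heading 165 -> 273
    LT 282: heading 273 -> 195
    -- iteration 4/4 --
    LT 108: heading 195 -> 303
    LT 282: heading 303 -> 225
  ]
]
Final: pos=(0,9), heading=225, 9 segment(s) drawn

Segment lengths:
  seg 1: (0,9) -> (-4.243,4.757), length = 6
  seg 2: (-4.243,4.757) -> (-6.364,2.636), length = 3
  seg 3: (-6.364,2.636) -> (-13.435,-4.435), length = 10
  seg 4: (-13.435,-4.435) -> (-7.639,-5.988), length = 6
  seg 5: (-7.639,-5.988) -> (-4.742,-6.764), length = 3
  seg 6: (-4.742,-6.764) -> (4.918,-9.353), length = 10
  seg 7: (4.918,-9.353) -> (3.365,-3.557), length = 6
  seg 8: (3.365,-3.557) -> (2.588,-0.659), length = 3
  seg 9: (2.588,-0.659) -> (0,9), length = 10
Total = 57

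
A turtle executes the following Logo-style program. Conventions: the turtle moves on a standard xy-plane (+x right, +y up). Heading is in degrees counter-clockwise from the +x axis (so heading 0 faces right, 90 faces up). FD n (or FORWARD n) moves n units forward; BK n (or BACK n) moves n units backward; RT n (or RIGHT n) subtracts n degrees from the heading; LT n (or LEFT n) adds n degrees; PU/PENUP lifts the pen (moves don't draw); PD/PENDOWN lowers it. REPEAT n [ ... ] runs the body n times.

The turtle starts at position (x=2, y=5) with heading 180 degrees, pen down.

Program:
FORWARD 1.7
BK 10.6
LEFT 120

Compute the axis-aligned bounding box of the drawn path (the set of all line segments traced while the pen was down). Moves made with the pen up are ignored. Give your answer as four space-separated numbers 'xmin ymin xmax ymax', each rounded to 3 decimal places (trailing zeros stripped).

Executing turtle program step by step:
Start: pos=(2,5), heading=180, pen down
FD 1.7: (2,5) -> (0.3,5) [heading=180, draw]
BK 10.6: (0.3,5) -> (10.9,5) [heading=180, draw]
LT 120: heading 180 -> 300
Final: pos=(10.9,5), heading=300, 2 segment(s) drawn

Segment endpoints: x in {0.3, 2, 10.9}, y in {5, 5}
xmin=0.3, ymin=5, xmax=10.9, ymax=5

Answer: 0.3 5 10.9 5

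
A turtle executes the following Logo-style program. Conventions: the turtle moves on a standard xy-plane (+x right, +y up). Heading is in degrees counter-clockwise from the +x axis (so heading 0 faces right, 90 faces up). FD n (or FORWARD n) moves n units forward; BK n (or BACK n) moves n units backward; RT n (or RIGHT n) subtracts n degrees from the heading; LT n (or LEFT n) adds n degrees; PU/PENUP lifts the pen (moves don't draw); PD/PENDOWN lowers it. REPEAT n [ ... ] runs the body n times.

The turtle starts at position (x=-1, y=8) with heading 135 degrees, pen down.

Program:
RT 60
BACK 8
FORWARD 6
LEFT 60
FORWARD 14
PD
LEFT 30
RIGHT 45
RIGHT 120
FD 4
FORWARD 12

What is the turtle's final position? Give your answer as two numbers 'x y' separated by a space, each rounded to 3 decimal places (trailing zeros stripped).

Executing turtle program step by step:
Start: pos=(-1,8), heading=135, pen down
RT 60: heading 135 -> 75
BK 8: (-1,8) -> (-3.071,0.273) [heading=75, draw]
FD 6: (-3.071,0.273) -> (-1.518,6.068) [heading=75, draw]
LT 60: heading 75 -> 135
FD 14: (-1.518,6.068) -> (-11.417,15.968) [heading=135, draw]
PD: pen down
LT 30: heading 135 -> 165
RT 45: heading 165 -> 120
RT 120: heading 120 -> 0
FD 4: (-11.417,15.968) -> (-7.417,15.968) [heading=0, draw]
FD 12: (-7.417,15.968) -> (4.583,15.968) [heading=0, draw]
Final: pos=(4.583,15.968), heading=0, 5 segment(s) drawn

Answer: 4.583 15.968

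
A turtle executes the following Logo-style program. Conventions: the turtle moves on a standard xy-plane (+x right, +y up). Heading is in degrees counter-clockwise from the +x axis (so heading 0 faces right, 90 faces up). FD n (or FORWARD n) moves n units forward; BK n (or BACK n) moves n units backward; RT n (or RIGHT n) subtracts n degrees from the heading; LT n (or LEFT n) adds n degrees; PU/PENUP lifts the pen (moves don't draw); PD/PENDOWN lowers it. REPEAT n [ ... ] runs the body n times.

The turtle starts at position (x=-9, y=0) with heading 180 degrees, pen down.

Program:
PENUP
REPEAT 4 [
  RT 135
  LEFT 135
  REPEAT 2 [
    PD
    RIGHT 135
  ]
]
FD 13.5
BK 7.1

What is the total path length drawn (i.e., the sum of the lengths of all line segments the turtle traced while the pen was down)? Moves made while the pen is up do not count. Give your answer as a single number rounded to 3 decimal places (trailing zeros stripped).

Answer: 20.6

Derivation:
Executing turtle program step by step:
Start: pos=(-9,0), heading=180, pen down
PU: pen up
REPEAT 4 [
  -- iteration 1/4 --
  RT 135: heading 180 -> 45
  LT 135: heading 45 -> 180
  REPEAT 2 [
    -- iteration 1/2 --
    PD: pen down
    RT 135: heading 180 -> 45
    -- iteration 2/2 --
    PD: pen down
    RT 135: heading 45 -> 270
  ]
  -- iteration 2/4 --
  RT 135: heading 270 -> 135
  LT 135: heading 135 -> 270
  REPEAT 2 [
    -- iteration 1/2 --
    PD: pen down
    RT 135: heading 270 -> 135
    -- iteration 2/2 --
    PD: pen down
    RT 135: heading 135 -> 0
  ]
  -- iteration 3/4 --
  RT 135: heading 0 -> 225
  LT 135: heading 225 -> 0
  REPEAT 2 [
    -- iteration 1/2 --
    PD: pen down
    RT 135: heading 0 -> 225
    -- iteration 2/2 --
    PD: pen down
    RT 135: heading 225 -> 90
  ]
  -- iteration 4/4 --
  RT 135: heading 90 -> 315
  LT 135: heading 315 -> 90
  REPEAT 2 [
    -- iteration 1/2 --
    PD: pen down
    RT 135: heading 90 -> 315
    -- iteration 2/2 --
    PD: pen down
    RT 135: heading 315 -> 180
  ]
]
FD 13.5: (-9,0) -> (-22.5,0) [heading=180, draw]
BK 7.1: (-22.5,0) -> (-15.4,0) [heading=180, draw]
Final: pos=(-15.4,0), heading=180, 2 segment(s) drawn

Segment lengths:
  seg 1: (-9,0) -> (-22.5,0), length = 13.5
  seg 2: (-22.5,0) -> (-15.4,0), length = 7.1
Total = 20.6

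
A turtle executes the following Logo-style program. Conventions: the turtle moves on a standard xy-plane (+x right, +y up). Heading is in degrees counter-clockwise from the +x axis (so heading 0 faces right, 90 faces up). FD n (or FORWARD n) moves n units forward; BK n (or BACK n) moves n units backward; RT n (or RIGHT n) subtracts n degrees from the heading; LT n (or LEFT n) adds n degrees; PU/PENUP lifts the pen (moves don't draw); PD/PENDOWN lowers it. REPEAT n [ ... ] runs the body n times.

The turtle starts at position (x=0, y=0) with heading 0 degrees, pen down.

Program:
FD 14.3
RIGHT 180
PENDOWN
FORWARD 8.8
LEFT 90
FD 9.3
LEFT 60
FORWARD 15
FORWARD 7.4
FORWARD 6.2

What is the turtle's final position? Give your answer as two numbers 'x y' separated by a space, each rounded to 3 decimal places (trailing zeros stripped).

Executing turtle program step by step:
Start: pos=(0,0), heading=0, pen down
FD 14.3: (0,0) -> (14.3,0) [heading=0, draw]
RT 180: heading 0 -> 180
PD: pen down
FD 8.8: (14.3,0) -> (5.5,0) [heading=180, draw]
LT 90: heading 180 -> 270
FD 9.3: (5.5,0) -> (5.5,-9.3) [heading=270, draw]
LT 60: heading 270 -> 330
FD 15: (5.5,-9.3) -> (18.49,-16.8) [heading=330, draw]
FD 7.4: (18.49,-16.8) -> (24.899,-20.5) [heading=330, draw]
FD 6.2: (24.899,-20.5) -> (30.268,-23.6) [heading=330, draw]
Final: pos=(30.268,-23.6), heading=330, 6 segment(s) drawn

Answer: 30.268 -23.6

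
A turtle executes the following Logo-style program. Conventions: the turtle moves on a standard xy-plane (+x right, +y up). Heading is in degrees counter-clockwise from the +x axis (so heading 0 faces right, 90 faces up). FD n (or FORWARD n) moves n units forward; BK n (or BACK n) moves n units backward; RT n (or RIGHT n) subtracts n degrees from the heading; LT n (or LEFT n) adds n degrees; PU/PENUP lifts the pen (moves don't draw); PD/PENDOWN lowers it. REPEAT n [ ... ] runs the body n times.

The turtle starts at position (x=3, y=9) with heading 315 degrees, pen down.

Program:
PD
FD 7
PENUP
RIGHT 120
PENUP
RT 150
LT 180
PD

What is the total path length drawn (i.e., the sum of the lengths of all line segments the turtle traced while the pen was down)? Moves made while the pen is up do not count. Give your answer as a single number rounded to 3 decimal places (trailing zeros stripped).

Executing turtle program step by step:
Start: pos=(3,9), heading=315, pen down
PD: pen down
FD 7: (3,9) -> (7.95,4.05) [heading=315, draw]
PU: pen up
RT 120: heading 315 -> 195
PU: pen up
RT 150: heading 195 -> 45
LT 180: heading 45 -> 225
PD: pen down
Final: pos=(7.95,4.05), heading=225, 1 segment(s) drawn

Segment lengths:
  seg 1: (3,9) -> (7.95,4.05), length = 7
Total = 7

Answer: 7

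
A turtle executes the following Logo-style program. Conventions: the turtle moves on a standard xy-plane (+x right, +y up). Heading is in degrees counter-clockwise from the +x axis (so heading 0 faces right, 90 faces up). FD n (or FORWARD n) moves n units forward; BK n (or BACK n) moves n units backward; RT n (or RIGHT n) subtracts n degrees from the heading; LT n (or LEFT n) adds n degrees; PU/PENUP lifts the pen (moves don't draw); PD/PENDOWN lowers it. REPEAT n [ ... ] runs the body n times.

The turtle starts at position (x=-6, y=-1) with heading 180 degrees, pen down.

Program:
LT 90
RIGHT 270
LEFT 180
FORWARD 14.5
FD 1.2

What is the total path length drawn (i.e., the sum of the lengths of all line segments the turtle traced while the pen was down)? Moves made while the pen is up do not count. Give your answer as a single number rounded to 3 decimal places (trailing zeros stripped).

Executing turtle program step by step:
Start: pos=(-6,-1), heading=180, pen down
LT 90: heading 180 -> 270
RT 270: heading 270 -> 0
LT 180: heading 0 -> 180
FD 14.5: (-6,-1) -> (-20.5,-1) [heading=180, draw]
FD 1.2: (-20.5,-1) -> (-21.7,-1) [heading=180, draw]
Final: pos=(-21.7,-1), heading=180, 2 segment(s) drawn

Segment lengths:
  seg 1: (-6,-1) -> (-20.5,-1), length = 14.5
  seg 2: (-20.5,-1) -> (-21.7,-1), length = 1.2
Total = 15.7

Answer: 15.7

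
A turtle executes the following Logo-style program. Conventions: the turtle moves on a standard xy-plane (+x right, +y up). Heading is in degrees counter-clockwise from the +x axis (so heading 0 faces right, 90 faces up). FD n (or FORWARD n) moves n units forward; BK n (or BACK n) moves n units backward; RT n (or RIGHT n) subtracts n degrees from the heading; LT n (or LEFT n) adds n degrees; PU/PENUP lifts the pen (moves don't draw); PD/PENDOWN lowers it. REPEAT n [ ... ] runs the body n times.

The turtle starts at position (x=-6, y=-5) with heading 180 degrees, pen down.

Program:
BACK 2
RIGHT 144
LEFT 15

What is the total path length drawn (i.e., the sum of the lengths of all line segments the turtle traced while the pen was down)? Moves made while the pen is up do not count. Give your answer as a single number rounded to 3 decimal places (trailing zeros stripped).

Answer: 2

Derivation:
Executing turtle program step by step:
Start: pos=(-6,-5), heading=180, pen down
BK 2: (-6,-5) -> (-4,-5) [heading=180, draw]
RT 144: heading 180 -> 36
LT 15: heading 36 -> 51
Final: pos=(-4,-5), heading=51, 1 segment(s) drawn

Segment lengths:
  seg 1: (-6,-5) -> (-4,-5), length = 2
Total = 2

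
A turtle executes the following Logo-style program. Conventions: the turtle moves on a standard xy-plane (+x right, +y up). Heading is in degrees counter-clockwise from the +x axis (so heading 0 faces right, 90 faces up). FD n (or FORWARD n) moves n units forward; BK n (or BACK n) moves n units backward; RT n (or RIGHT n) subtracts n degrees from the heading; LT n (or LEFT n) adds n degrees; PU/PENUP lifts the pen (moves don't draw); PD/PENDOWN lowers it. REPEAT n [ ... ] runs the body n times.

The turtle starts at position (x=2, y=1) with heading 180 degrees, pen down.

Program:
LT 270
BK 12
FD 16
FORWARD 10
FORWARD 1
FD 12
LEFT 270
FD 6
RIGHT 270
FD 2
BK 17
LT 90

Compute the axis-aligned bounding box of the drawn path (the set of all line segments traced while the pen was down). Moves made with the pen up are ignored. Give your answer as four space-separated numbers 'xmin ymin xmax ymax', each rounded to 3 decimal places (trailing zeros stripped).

Executing turtle program step by step:
Start: pos=(2,1), heading=180, pen down
LT 270: heading 180 -> 90
BK 12: (2,1) -> (2,-11) [heading=90, draw]
FD 16: (2,-11) -> (2,5) [heading=90, draw]
FD 10: (2,5) -> (2,15) [heading=90, draw]
FD 1: (2,15) -> (2,16) [heading=90, draw]
FD 12: (2,16) -> (2,28) [heading=90, draw]
LT 270: heading 90 -> 0
FD 6: (2,28) -> (8,28) [heading=0, draw]
RT 270: heading 0 -> 90
FD 2: (8,28) -> (8,30) [heading=90, draw]
BK 17: (8,30) -> (8,13) [heading=90, draw]
LT 90: heading 90 -> 180
Final: pos=(8,13), heading=180, 8 segment(s) drawn

Segment endpoints: x in {2, 2, 2, 2, 2, 2, 8, 8}, y in {-11, 1, 5, 13, 15, 16, 28, 28, 30}
xmin=2, ymin=-11, xmax=8, ymax=30

Answer: 2 -11 8 30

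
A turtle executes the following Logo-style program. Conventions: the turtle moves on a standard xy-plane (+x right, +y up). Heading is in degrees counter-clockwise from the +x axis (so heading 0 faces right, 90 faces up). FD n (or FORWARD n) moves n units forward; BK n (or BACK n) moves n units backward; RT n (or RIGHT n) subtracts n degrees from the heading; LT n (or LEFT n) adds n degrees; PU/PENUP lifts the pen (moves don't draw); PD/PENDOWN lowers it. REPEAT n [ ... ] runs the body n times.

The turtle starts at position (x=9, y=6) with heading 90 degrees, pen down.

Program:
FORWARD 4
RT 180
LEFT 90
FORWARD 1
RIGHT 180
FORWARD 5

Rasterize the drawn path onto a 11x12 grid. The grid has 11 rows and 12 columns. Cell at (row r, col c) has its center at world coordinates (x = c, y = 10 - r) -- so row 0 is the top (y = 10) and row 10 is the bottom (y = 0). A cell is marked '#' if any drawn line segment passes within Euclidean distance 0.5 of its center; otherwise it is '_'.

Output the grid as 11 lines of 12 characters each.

Segment 0: (9,6) -> (9,10)
Segment 1: (9,10) -> (10,10)
Segment 2: (10,10) -> (5,10)

Answer: _____######_
_________#__
_________#__
_________#__
_________#__
____________
____________
____________
____________
____________
____________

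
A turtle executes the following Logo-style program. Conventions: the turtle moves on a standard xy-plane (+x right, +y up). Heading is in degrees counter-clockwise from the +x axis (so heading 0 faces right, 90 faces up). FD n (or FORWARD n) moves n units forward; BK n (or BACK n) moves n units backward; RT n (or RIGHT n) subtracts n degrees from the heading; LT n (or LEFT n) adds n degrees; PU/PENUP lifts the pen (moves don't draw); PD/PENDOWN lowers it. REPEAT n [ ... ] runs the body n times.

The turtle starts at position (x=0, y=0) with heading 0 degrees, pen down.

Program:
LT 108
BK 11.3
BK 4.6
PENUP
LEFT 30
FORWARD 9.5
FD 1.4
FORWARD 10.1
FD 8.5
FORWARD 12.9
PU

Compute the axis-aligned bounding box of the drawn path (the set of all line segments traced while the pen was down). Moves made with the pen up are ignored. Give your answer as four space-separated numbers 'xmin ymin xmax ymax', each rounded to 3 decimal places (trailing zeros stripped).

Executing turtle program step by step:
Start: pos=(0,0), heading=0, pen down
LT 108: heading 0 -> 108
BK 11.3: (0,0) -> (3.492,-10.747) [heading=108, draw]
BK 4.6: (3.492,-10.747) -> (4.913,-15.122) [heading=108, draw]
PU: pen up
LT 30: heading 108 -> 138
FD 9.5: (4.913,-15.122) -> (-2.147,-8.765) [heading=138, move]
FD 1.4: (-2.147,-8.765) -> (-3.187,-7.828) [heading=138, move]
FD 10.1: (-3.187,-7.828) -> (-10.693,-1.07) [heading=138, move]
FD 8.5: (-10.693,-1.07) -> (-17.009,4.618) [heading=138, move]
FD 12.9: (-17.009,4.618) -> (-26.596,13.249) [heading=138, move]
PU: pen up
Final: pos=(-26.596,13.249), heading=138, 2 segment(s) drawn

Segment endpoints: x in {0, 3.492, 4.913}, y in {-15.122, -10.747, 0}
xmin=0, ymin=-15.122, xmax=4.913, ymax=0

Answer: 0 -15.122 4.913 0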